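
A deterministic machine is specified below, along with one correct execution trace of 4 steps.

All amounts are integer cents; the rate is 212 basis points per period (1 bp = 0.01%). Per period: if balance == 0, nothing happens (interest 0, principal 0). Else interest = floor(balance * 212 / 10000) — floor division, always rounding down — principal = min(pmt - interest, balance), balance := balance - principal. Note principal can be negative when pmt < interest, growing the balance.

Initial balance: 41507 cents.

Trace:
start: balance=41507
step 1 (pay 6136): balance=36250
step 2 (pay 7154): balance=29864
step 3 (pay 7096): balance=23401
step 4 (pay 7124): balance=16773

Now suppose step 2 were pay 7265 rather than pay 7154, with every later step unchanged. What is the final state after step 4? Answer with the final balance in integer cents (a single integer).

16656

(re-executing from step 2 with the substitution; state before step 2: balance=36250)
step 2 (pay 7265): balance=29753
step 3 (pay 7096): balance=23287
step 4 (pay 7124): balance=16656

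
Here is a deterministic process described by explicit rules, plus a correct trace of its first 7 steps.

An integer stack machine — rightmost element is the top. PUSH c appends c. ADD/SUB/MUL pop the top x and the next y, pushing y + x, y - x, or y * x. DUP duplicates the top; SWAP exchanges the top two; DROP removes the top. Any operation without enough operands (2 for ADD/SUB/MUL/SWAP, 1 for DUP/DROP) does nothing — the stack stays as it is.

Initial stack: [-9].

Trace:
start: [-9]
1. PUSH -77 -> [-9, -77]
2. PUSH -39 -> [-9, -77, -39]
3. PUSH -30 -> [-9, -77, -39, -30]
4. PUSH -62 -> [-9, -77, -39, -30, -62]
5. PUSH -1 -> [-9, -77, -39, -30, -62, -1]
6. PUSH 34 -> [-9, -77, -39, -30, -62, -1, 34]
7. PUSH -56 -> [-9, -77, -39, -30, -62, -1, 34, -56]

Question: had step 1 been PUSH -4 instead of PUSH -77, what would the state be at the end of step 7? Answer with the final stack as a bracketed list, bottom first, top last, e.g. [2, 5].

(re-executing from step 1 with the substitution; state before step 1: [-9])
1. PUSH -4 -> [-9, -4]
2. PUSH -39 -> [-9, -4, -39]
3. PUSH -30 -> [-9, -4, -39, -30]
4. PUSH -62 -> [-9, -4, -39, -30, -62]
5. PUSH -1 -> [-9, -4, -39, -30, -62, -1]
6. PUSH 34 -> [-9, -4, -39, -30, -62, -1, 34]
7. PUSH -56 -> [-9, -4, -39, -30, -62, -1, 34, -56]

[-9, -4, -39, -30, -62, -1, 34, -56]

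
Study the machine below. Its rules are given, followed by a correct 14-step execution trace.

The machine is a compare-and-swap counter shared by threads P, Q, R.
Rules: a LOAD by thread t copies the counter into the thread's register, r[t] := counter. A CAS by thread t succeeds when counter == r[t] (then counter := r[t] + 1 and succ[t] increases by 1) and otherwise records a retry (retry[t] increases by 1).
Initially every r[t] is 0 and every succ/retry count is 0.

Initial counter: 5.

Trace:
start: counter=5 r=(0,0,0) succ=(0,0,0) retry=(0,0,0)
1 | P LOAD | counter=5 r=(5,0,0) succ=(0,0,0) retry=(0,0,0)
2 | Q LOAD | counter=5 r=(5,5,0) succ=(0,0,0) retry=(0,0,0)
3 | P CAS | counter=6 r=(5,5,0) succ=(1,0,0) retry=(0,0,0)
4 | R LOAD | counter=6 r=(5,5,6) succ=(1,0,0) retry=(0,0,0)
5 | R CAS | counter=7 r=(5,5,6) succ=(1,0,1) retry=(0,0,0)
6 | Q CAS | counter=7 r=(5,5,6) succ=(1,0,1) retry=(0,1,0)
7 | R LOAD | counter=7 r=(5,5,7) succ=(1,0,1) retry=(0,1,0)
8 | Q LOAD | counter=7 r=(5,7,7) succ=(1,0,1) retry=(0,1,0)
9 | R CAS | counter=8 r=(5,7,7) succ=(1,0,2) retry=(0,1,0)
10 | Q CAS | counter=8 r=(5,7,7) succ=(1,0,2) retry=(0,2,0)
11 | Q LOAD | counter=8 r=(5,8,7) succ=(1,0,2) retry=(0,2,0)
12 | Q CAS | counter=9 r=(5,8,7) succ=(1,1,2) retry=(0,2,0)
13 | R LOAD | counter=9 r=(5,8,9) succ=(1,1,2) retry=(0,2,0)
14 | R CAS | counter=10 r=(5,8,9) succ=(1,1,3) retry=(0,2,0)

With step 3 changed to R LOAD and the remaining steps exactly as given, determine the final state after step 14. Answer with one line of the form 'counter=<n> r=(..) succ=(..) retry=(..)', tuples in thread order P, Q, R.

counter=9 r=(5,7,8) succ=(0,1,3) retry=(0,2,0)

(re-executing from step 3 with the substitution; state before step 3: counter=5 r=(5,5,0) succ=(0,0,0) retry=(0,0,0))
3 | R LOAD | counter=5 r=(5,5,5) succ=(0,0,0) retry=(0,0,0)
4 | R LOAD | counter=5 r=(5,5,5) succ=(0,0,0) retry=(0,0,0)
5 | R CAS | counter=6 r=(5,5,5) succ=(0,0,1) retry=(0,0,0)
6 | Q CAS | counter=6 r=(5,5,5) succ=(0,0,1) retry=(0,1,0)
7 | R LOAD | counter=6 r=(5,5,6) succ=(0,0,1) retry=(0,1,0)
8 | Q LOAD | counter=6 r=(5,6,6) succ=(0,0,1) retry=(0,1,0)
9 | R CAS | counter=7 r=(5,6,6) succ=(0,0,2) retry=(0,1,0)
10 | Q CAS | counter=7 r=(5,6,6) succ=(0,0,2) retry=(0,2,0)
11 | Q LOAD | counter=7 r=(5,7,6) succ=(0,0,2) retry=(0,2,0)
12 | Q CAS | counter=8 r=(5,7,6) succ=(0,1,2) retry=(0,2,0)
13 | R LOAD | counter=8 r=(5,7,8) succ=(0,1,2) retry=(0,2,0)
14 | R CAS | counter=9 r=(5,7,8) succ=(0,1,3) retry=(0,2,0)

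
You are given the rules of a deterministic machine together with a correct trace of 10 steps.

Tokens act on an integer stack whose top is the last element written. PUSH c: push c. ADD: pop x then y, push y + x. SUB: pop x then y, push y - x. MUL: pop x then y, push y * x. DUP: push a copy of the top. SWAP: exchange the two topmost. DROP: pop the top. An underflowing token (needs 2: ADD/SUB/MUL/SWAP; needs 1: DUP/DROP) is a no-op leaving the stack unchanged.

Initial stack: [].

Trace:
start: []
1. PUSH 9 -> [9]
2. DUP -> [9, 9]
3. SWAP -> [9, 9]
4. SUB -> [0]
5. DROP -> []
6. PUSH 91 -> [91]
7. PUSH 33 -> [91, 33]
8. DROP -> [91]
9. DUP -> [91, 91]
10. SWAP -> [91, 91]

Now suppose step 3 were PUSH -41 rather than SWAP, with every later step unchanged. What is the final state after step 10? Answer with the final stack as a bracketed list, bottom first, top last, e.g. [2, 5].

[9, 91, 91]

(re-executing from step 3 with the substitution; state before step 3: [9, 9])
3. PUSH -41 -> [9, 9, -41]
4. SUB -> [9, 50]
5. DROP -> [9]
6. PUSH 91 -> [9, 91]
7. PUSH 33 -> [9, 91, 33]
8. DROP -> [9, 91]
9. DUP -> [9, 91, 91]
10. SWAP -> [9, 91, 91]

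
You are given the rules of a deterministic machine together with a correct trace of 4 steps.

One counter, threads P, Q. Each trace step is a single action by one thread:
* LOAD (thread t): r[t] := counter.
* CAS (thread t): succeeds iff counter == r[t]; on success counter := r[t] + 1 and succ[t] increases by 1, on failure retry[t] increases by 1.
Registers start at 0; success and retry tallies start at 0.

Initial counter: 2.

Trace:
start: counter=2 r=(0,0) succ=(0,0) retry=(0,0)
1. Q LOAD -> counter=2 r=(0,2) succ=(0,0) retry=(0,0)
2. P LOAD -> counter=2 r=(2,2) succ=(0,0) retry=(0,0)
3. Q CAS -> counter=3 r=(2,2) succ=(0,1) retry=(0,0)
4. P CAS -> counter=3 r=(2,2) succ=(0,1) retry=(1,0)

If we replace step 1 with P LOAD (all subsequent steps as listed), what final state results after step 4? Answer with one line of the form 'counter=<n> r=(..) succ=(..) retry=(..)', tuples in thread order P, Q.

(re-executing from step 1 with the substitution; state before step 1: counter=2 r=(0,0) succ=(0,0) retry=(0,0))
1. P LOAD -> counter=2 r=(2,0) succ=(0,0) retry=(0,0)
2. P LOAD -> counter=2 r=(2,0) succ=(0,0) retry=(0,0)
3. Q CAS -> counter=2 r=(2,0) succ=(0,0) retry=(0,1)
4. P CAS -> counter=3 r=(2,0) succ=(1,0) retry=(0,1)

counter=3 r=(2,0) succ=(1,0) retry=(0,1)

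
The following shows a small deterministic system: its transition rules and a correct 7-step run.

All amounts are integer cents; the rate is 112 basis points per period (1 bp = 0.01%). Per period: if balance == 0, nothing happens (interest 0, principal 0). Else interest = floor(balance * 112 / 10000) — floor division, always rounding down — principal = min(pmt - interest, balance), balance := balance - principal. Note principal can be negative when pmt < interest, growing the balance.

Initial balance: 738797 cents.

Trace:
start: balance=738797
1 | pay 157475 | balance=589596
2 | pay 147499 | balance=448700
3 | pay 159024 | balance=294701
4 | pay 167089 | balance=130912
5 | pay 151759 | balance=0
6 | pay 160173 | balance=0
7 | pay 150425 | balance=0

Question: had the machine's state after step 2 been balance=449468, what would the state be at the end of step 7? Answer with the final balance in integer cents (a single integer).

0

state after step 2 := balance=449468
3 | pay 159024 | balance=295478
4 | pay 167089 | balance=131698
5 | pay 151759 | balance=0
6 | pay 160173 | balance=0
7 | pay 150425 | balance=0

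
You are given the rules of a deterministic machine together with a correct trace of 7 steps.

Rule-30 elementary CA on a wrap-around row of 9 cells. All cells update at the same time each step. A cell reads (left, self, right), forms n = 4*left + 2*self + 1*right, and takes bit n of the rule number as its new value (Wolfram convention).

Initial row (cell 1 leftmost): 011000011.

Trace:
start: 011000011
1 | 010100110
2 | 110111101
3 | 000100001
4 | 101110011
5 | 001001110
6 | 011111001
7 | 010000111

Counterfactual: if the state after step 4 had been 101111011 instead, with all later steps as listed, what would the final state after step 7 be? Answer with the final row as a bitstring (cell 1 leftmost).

state after step 4 := 101111011
5 | 001000010
6 | 011100111
7 | 010011100

010011100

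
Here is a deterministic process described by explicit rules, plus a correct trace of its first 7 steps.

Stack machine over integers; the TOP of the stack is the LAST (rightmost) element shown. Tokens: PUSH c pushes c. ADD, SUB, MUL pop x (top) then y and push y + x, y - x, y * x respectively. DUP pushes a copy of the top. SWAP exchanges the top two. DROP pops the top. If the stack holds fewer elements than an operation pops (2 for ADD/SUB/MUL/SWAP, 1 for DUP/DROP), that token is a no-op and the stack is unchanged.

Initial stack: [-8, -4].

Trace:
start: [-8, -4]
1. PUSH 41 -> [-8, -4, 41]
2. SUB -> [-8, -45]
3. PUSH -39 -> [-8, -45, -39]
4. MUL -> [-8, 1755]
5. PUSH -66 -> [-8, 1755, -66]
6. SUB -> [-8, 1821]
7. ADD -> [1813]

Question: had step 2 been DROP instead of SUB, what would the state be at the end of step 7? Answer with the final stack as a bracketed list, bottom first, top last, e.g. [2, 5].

(re-executing from step 2 with the substitution; state before step 2: [-8, -4, 41])
2. DROP -> [-8, -4]
3. PUSH -39 -> [-8, -4, -39]
4. MUL -> [-8, 156]
5. PUSH -66 -> [-8, 156, -66]
6. SUB -> [-8, 222]
7. ADD -> [214]

[214]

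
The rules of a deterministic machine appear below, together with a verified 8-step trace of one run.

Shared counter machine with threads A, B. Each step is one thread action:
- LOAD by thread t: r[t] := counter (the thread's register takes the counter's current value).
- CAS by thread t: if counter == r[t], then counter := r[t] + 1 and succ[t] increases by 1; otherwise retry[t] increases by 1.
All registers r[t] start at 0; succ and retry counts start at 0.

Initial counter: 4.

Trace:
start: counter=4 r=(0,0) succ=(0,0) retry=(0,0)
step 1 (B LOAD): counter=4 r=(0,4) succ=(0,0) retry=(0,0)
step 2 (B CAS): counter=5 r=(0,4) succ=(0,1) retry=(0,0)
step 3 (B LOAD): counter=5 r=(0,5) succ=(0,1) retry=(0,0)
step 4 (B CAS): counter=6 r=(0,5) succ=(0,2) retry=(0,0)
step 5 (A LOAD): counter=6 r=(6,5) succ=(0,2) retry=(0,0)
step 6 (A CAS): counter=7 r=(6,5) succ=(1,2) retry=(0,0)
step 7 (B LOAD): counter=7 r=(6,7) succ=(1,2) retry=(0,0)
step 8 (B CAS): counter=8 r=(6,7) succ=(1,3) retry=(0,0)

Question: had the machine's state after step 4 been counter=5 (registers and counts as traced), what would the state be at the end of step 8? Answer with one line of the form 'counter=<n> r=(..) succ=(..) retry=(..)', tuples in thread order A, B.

state after step 4 := counter=5 r=(0,5) succ=(0,2) retry=(0,0)
step 5 (A LOAD): counter=5 r=(5,5) succ=(0,2) retry=(0,0)
step 6 (A CAS): counter=6 r=(5,5) succ=(1,2) retry=(0,0)
step 7 (B LOAD): counter=6 r=(5,6) succ=(1,2) retry=(0,0)
step 8 (B CAS): counter=7 r=(5,6) succ=(1,3) retry=(0,0)

counter=7 r=(5,6) succ=(1,3) retry=(0,0)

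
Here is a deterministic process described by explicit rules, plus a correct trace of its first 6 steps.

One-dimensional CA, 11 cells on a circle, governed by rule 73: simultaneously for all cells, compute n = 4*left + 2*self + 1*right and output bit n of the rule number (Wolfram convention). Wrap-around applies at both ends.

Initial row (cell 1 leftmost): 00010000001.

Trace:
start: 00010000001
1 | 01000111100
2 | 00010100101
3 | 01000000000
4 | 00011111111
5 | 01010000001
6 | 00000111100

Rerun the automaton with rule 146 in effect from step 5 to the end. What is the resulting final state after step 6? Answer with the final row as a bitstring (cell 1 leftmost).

(re-executing steps 5..6 under rule 146; state before step 5: 00011111111)
5 | 10101111110
6 | 00000111100

00000111100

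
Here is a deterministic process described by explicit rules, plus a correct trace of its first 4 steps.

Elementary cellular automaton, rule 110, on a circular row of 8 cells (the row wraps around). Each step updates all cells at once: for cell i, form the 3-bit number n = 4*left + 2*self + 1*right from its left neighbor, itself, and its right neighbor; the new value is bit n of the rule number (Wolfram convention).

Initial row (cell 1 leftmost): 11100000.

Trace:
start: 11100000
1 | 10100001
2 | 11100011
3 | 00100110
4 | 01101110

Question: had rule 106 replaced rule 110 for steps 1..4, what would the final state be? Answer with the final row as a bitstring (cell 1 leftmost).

(re-executing steps 1..4 under rule 106; state before step 1: 11100000)
1 | 10100001
2 | 11000011
3 | 01000110
4 | 10001110

10001110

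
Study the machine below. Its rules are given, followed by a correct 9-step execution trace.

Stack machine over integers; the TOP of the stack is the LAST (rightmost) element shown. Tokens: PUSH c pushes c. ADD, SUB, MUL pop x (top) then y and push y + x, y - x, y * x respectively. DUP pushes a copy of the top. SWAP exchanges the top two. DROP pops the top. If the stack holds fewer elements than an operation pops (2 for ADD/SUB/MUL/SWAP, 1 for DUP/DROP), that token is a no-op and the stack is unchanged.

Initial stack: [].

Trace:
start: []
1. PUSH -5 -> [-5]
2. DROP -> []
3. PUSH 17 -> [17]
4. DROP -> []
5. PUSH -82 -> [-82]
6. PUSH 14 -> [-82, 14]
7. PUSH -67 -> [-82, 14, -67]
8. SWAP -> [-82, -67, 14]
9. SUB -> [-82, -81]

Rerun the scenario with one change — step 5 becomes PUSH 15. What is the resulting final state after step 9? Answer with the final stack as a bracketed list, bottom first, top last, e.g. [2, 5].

[15, -81]

(re-executing from step 5 with the substitution; state before step 5: [])
5. PUSH 15 -> [15]
6. PUSH 14 -> [15, 14]
7. PUSH -67 -> [15, 14, -67]
8. SWAP -> [15, -67, 14]
9. SUB -> [15, -81]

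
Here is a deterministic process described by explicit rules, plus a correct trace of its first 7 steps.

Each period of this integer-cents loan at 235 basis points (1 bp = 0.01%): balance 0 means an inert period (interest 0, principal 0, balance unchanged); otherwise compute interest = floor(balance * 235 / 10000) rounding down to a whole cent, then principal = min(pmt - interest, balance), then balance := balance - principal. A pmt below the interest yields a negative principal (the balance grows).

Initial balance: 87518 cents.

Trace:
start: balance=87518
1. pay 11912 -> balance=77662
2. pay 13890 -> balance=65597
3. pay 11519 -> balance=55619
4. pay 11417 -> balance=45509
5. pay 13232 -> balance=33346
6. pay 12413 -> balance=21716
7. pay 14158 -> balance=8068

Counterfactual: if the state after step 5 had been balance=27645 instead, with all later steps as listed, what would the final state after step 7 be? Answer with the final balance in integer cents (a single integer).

state after step 5 := balance=27645
6. pay 12413 -> balance=15881
7. pay 14158 -> balance=2096

2096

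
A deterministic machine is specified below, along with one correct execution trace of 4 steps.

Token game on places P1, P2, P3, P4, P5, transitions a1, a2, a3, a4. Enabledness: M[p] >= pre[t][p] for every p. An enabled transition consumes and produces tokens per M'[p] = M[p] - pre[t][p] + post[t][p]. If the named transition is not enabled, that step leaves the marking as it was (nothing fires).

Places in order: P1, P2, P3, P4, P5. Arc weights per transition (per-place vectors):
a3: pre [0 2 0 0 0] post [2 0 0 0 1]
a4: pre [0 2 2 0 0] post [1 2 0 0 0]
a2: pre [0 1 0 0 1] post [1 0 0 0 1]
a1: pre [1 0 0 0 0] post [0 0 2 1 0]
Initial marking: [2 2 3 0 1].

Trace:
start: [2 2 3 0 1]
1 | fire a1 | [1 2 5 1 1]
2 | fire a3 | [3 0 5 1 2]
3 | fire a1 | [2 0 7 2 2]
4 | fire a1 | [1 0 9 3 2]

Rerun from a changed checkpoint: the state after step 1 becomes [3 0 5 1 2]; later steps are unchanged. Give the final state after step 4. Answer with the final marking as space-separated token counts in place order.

state after step 1 := [3 0 5 1 2]
2 | fire a3 | [3 0 5 1 2]
3 | fire a1 | [2 0 7 2 2]
4 | fire a1 | [1 0 9 3 2]

1 0 9 3 2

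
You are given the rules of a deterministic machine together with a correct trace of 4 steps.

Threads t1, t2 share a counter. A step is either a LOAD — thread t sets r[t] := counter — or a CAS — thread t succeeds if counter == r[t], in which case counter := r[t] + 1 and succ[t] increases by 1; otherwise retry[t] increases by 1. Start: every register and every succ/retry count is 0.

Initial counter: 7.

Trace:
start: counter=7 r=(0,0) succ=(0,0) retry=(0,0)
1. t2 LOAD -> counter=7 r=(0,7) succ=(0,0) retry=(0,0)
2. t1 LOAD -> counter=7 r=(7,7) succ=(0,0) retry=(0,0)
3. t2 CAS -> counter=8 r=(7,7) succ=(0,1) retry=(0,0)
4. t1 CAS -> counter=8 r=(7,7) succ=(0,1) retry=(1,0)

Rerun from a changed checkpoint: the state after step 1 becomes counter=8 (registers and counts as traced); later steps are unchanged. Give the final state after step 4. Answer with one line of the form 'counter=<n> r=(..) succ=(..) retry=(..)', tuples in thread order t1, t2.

counter=9 r=(8,7) succ=(1,0) retry=(0,1)

state after step 1 := counter=8 r=(0,7) succ=(0,0) retry=(0,0)
2. t1 LOAD -> counter=8 r=(8,7) succ=(0,0) retry=(0,0)
3. t2 CAS -> counter=8 r=(8,7) succ=(0,0) retry=(0,1)
4. t1 CAS -> counter=9 r=(8,7) succ=(1,0) retry=(0,1)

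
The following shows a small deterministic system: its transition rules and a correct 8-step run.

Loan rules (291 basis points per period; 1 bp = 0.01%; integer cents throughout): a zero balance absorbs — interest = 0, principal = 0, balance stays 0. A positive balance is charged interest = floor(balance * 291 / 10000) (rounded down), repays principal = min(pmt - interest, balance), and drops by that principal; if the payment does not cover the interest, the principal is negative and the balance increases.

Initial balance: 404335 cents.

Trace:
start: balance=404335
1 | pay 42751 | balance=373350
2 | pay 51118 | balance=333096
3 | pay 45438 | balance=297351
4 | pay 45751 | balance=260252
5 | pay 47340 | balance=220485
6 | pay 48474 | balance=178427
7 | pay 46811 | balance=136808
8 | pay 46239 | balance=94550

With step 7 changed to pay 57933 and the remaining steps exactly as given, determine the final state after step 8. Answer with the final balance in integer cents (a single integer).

83104

(re-executing from step 7 with the substitution; state before step 7: balance=178427)
7 | pay 57933 | balance=125686
8 | pay 46239 | balance=83104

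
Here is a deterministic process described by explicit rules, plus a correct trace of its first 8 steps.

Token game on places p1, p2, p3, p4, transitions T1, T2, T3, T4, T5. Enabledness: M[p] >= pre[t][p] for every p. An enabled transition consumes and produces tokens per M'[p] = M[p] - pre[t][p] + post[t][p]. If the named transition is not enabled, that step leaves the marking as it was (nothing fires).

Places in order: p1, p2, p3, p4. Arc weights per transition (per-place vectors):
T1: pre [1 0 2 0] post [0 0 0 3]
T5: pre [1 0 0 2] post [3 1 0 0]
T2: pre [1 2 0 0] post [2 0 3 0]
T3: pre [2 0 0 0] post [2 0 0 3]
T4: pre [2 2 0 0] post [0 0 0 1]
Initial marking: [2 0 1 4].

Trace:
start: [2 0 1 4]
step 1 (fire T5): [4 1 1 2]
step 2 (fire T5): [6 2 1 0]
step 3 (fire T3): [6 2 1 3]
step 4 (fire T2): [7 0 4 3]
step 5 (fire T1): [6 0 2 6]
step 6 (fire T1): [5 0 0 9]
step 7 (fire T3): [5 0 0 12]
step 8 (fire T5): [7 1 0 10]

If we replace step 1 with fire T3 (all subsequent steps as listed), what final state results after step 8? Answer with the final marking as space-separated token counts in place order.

(re-executing from step 1 with the substitution; state before step 1: [2 0 1 4])
step 1 (fire T3): [2 0 1 7]
step 2 (fire T5): [4 1 1 5]
step 3 (fire T3): [4 1 1 8]
step 4 (fire T2): [4 1 1 8]
step 5 (fire T1): [4 1 1 8]
step 6 (fire T1): [4 1 1 8]
step 7 (fire T3): [4 1 1 11]
step 8 (fire T5): [6 2 1 9]

6 2 1 9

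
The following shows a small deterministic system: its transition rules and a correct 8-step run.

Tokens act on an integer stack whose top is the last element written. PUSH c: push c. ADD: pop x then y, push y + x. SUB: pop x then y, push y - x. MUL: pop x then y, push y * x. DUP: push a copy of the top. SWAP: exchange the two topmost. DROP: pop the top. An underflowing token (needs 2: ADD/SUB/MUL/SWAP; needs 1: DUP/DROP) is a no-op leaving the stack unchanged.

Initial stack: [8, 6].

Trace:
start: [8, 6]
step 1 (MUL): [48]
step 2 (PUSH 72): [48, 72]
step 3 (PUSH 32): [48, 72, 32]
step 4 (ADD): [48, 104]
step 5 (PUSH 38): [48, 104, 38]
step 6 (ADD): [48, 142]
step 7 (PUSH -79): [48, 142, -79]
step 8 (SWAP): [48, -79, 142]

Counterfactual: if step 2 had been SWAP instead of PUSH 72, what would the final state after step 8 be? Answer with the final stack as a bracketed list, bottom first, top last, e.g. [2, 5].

[-79, 118]

(re-executing from step 2 with the substitution; state before step 2: [48])
step 2 (SWAP): [48]
step 3 (PUSH 32): [48, 32]
step 4 (ADD): [80]
step 5 (PUSH 38): [80, 38]
step 6 (ADD): [118]
step 7 (PUSH -79): [118, -79]
step 8 (SWAP): [-79, 118]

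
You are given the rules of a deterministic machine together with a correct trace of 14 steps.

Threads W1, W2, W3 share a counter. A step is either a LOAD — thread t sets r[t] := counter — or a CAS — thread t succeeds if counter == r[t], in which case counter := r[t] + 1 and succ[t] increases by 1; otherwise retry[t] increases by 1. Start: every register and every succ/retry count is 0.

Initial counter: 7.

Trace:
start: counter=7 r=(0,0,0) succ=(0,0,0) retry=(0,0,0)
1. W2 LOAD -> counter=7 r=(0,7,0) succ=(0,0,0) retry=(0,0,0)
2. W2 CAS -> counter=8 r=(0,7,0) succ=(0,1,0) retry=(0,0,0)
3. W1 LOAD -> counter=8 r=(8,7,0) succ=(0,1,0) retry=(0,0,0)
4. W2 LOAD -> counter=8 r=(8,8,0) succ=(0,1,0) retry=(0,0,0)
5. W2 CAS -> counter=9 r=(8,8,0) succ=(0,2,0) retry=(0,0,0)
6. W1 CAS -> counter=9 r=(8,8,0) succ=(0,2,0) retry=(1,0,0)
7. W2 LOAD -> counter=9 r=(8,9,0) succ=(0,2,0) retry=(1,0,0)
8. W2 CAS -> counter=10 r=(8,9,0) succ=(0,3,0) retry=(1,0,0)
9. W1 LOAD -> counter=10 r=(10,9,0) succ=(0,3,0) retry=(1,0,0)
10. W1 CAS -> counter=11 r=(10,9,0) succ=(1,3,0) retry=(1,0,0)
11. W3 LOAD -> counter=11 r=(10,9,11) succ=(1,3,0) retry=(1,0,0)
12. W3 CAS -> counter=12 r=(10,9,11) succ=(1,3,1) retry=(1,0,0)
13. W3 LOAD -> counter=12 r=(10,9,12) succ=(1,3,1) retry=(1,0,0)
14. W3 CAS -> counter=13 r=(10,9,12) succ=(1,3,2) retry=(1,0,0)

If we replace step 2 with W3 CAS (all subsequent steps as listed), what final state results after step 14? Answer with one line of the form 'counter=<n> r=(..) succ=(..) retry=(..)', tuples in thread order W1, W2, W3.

(re-executing from step 2 with the substitution; state before step 2: counter=7 r=(0,7,0) succ=(0,0,0) retry=(0,0,0))
2. W3 CAS -> counter=7 r=(0,7,0) succ=(0,0,0) retry=(0,0,1)
3. W1 LOAD -> counter=7 r=(7,7,0) succ=(0,0,0) retry=(0,0,1)
4. W2 LOAD -> counter=7 r=(7,7,0) succ=(0,0,0) retry=(0,0,1)
5. W2 CAS -> counter=8 r=(7,7,0) succ=(0,1,0) retry=(0,0,1)
6. W1 CAS -> counter=8 r=(7,7,0) succ=(0,1,0) retry=(1,0,1)
7. W2 LOAD -> counter=8 r=(7,8,0) succ=(0,1,0) retry=(1,0,1)
8. W2 CAS -> counter=9 r=(7,8,0) succ=(0,2,0) retry=(1,0,1)
9. W1 LOAD -> counter=9 r=(9,8,0) succ=(0,2,0) retry=(1,0,1)
10. W1 CAS -> counter=10 r=(9,8,0) succ=(1,2,0) retry=(1,0,1)
11. W3 LOAD -> counter=10 r=(9,8,10) succ=(1,2,0) retry=(1,0,1)
12. W3 CAS -> counter=11 r=(9,8,10) succ=(1,2,1) retry=(1,0,1)
13. W3 LOAD -> counter=11 r=(9,8,11) succ=(1,2,1) retry=(1,0,1)
14. W3 CAS -> counter=12 r=(9,8,11) succ=(1,2,2) retry=(1,0,1)

counter=12 r=(9,8,11) succ=(1,2,2) retry=(1,0,1)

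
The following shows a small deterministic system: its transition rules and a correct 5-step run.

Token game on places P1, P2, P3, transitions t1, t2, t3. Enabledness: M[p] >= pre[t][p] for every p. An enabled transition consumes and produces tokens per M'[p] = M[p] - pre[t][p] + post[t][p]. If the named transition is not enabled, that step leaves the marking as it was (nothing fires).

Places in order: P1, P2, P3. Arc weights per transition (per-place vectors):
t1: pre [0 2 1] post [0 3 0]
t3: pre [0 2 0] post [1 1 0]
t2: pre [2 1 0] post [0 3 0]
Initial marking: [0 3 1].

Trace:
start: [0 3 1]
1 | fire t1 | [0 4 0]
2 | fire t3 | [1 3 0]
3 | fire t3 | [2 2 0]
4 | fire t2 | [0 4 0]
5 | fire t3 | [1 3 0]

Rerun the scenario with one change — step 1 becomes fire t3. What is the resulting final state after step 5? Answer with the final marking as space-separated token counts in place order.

1 2 1

(re-executing from step 1 with the substitution; state before step 1: [0 3 1])
1 | fire t3 | [1 2 1]
2 | fire t3 | [2 1 1]
3 | fire t3 | [2 1 1]
4 | fire t2 | [0 3 1]
5 | fire t3 | [1 2 1]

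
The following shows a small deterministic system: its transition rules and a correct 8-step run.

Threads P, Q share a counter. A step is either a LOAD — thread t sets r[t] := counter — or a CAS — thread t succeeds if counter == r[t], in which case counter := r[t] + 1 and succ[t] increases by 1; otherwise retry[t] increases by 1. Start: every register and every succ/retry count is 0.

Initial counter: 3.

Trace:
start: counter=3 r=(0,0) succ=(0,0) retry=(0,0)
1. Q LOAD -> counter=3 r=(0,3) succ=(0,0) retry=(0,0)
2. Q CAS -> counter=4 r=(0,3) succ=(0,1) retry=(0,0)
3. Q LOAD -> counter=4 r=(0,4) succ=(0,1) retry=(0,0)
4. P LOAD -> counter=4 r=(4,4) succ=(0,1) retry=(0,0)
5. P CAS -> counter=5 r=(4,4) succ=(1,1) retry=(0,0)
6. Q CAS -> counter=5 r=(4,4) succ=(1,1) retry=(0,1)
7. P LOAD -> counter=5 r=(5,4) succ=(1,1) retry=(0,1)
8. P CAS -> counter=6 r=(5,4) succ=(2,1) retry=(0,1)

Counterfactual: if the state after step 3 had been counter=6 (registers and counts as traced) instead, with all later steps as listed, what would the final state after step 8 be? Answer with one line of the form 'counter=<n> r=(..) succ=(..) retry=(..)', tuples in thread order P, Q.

counter=8 r=(7,4) succ=(2,1) retry=(0,1)

state after step 3 := counter=6 r=(0,4) succ=(0,1) retry=(0,0)
4. P LOAD -> counter=6 r=(6,4) succ=(0,1) retry=(0,0)
5. P CAS -> counter=7 r=(6,4) succ=(1,1) retry=(0,0)
6. Q CAS -> counter=7 r=(6,4) succ=(1,1) retry=(0,1)
7. P LOAD -> counter=7 r=(7,4) succ=(1,1) retry=(0,1)
8. P CAS -> counter=8 r=(7,4) succ=(2,1) retry=(0,1)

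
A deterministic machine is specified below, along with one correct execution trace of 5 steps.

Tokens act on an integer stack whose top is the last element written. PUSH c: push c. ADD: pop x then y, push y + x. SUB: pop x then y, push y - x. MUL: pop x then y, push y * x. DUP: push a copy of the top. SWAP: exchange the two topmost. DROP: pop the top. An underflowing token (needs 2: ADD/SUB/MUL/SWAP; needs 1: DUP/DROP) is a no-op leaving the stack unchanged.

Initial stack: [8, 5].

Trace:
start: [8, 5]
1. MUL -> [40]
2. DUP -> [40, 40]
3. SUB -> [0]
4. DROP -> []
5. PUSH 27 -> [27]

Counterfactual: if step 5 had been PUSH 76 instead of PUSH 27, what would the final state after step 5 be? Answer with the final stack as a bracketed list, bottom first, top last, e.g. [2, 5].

[76]

(re-executing from step 5 with the substitution; state before step 5: [])
5. PUSH 76 -> [76]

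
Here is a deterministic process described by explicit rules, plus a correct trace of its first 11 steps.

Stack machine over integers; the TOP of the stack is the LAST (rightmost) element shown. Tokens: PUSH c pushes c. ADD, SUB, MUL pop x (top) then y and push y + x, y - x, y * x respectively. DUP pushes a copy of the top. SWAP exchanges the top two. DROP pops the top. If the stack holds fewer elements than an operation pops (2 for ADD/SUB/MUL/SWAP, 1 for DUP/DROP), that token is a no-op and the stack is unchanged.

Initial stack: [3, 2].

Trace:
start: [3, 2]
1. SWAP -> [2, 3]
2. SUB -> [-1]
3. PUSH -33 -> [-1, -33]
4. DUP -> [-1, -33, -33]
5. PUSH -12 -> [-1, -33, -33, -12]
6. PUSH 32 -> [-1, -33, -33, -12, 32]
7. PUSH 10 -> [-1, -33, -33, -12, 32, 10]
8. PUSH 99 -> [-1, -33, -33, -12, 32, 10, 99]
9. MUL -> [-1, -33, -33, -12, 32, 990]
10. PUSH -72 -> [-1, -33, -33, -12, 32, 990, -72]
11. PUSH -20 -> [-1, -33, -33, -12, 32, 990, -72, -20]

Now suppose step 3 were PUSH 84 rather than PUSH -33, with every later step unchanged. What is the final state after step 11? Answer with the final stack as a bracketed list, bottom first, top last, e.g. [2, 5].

[-1, 84, 84, -12, 32, 990, -72, -20]

(re-executing from step 3 with the substitution; state before step 3: [-1])
3. PUSH 84 -> [-1, 84]
4. DUP -> [-1, 84, 84]
5. PUSH -12 -> [-1, 84, 84, -12]
6. PUSH 32 -> [-1, 84, 84, -12, 32]
7. PUSH 10 -> [-1, 84, 84, -12, 32, 10]
8. PUSH 99 -> [-1, 84, 84, -12, 32, 10, 99]
9. MUL -> [-1, 84, 84, -12, 32, 990]
10. PUSH -72 -> [-1, 84, 84, -12, 32, 990, -72]
11. PUSH -20 -> [-1, 84, 84, -12, 32, 990, -72, -20]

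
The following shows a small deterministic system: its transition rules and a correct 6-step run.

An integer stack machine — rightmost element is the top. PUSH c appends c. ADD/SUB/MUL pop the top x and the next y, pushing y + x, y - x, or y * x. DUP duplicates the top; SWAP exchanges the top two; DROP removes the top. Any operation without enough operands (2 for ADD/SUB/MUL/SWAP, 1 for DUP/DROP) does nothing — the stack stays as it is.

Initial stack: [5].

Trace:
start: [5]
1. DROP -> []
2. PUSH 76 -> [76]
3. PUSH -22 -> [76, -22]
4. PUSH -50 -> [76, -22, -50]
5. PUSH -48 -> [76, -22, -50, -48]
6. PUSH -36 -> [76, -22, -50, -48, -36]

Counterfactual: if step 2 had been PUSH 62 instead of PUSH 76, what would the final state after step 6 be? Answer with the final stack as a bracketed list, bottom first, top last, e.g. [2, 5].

[62, -22, -50, -48, -36]

(re-executing from step 2 with the substitution; state before step 2: [])
2. PUSH 62 -> [62]
3. PUSH -22 -> [62, -22]
4. PUSH -50 -> [62, -22, -50]
5. PUSH -48 -> [62, -22, -50, -48]
6. PUSH -36 -> [62, -22, -50, -48, -36]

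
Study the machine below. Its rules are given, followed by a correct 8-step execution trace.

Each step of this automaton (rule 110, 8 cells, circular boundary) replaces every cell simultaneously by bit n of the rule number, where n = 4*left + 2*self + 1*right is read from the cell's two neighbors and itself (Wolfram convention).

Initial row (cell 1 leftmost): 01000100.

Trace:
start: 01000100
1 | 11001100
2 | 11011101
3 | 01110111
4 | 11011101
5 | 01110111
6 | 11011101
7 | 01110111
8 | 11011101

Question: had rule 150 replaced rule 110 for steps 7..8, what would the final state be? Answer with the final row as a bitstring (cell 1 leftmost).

11011101

(re-executing steps 7..8 under rule 150; state before step 7: 11011101)
7 | 10001000
8 | 11011101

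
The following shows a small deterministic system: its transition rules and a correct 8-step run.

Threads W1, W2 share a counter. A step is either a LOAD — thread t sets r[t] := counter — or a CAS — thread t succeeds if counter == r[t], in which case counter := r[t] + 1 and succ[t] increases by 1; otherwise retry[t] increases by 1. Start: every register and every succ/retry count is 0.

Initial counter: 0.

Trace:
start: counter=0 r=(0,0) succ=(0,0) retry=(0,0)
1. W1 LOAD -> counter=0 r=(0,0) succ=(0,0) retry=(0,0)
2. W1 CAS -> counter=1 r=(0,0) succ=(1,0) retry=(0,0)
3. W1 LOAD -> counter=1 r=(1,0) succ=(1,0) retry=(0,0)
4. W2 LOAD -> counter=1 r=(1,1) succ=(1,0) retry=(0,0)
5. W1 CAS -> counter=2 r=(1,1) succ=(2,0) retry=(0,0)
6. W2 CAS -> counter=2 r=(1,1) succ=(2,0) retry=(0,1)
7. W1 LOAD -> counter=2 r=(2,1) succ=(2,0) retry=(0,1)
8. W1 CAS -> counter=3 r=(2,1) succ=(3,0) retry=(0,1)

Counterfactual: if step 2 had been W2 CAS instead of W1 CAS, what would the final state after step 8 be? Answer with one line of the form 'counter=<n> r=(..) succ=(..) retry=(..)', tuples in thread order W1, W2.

(re-executing from step 2 with the substitution; state before step 2: counter=0 r=(0,0) succ=(0,0) retry=(0,0))
2. W2 CAS -> counter=1 r=(0,0) succ=(0,1) retry=(0,0)
3. W1 LOAD -> counter=1 r=(1,0) succ=(0,1) retry=(0,0)
4. W2 LOAD -> counter=1 r=(1,1) succ=(0,1) retry=(0,0)
5. W1 CAS -> counter=2 r=(1,1) succ=(1,1) retry=(0,0)
6. W2 CAS -> counter=2 r=(1,1) succ=(1,1) retry=(0,1)
7. W1 LOAD -> counter=2 r=(2,1) succ=(1,1) retry=(0,1)
8. W1 CAS -> counter=3 r=(2,1) succ=(2,1) retry=(0,1)

counter=3 r=(2,1) succ=(2,1) retry=(0,1)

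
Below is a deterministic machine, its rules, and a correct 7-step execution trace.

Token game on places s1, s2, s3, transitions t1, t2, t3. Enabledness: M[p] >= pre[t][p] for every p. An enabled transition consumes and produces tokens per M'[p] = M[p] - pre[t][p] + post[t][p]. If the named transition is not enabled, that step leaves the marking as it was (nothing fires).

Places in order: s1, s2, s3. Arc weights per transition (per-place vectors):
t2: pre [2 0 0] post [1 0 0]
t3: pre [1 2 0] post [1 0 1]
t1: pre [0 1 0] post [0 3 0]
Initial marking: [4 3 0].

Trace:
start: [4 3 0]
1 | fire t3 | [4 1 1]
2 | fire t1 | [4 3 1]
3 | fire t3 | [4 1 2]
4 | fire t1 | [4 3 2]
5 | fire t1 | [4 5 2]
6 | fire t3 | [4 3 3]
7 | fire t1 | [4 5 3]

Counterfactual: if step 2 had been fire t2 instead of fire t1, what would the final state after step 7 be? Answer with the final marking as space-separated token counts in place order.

3 5 2

(re-executing from step 2 with the substitution; state before step 2: [4 1 1])
2 | fire t2 | [3 1 1]
3 | fire t3 | [3 1 1]
4 | fire t1 | [3 3 1]
5 | fire t1 | [3 5 1]
6 | fire t3 | [3 3 2]
7 | fire t1 | [3 5 2]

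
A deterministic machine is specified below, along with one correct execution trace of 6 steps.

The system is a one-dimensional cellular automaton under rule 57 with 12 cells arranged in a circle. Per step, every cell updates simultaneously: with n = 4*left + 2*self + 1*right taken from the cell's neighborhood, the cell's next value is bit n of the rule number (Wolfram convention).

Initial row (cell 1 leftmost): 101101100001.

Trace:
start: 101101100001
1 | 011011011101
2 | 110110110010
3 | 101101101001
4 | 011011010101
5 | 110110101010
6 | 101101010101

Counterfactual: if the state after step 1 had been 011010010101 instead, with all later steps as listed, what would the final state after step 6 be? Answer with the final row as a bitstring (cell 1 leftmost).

state after step 1 := 011010010101
2 | 110101001010
3 | 101010100101
4 | 010101010011
5 | 101010101010
6 | 010101010101

010101010101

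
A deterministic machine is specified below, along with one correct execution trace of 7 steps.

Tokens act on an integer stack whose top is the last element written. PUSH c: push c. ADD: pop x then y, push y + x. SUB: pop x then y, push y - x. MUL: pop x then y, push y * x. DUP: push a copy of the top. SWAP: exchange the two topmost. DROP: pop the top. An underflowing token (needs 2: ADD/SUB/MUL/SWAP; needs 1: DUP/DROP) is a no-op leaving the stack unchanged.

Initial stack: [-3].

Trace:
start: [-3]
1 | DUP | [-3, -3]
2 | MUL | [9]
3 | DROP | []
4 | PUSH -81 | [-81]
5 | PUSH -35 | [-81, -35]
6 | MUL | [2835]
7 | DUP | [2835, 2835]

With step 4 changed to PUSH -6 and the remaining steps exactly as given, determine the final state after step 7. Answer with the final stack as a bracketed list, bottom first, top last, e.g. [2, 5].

[210, 210]

(re-executing from step 4 with the substitution; state before step 4: [])
4 | PUSH -6 | [-6]
5 | PUSH -35 | [-6, -35]
6 | MUL | [210]
7 | DUP | [210, 210]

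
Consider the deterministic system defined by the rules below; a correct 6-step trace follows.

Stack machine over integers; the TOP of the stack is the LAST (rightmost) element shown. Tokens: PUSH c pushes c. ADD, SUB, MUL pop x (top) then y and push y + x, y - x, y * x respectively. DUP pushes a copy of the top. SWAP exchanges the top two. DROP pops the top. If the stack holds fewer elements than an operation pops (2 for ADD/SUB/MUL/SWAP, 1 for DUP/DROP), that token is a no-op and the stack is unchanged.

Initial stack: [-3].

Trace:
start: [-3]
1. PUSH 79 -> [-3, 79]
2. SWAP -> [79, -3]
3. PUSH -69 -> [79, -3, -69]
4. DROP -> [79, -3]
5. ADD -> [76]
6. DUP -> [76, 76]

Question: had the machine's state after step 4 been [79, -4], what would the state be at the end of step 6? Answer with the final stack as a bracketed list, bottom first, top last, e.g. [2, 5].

[75, 75]

state after step 4 := [79, -4]
5. ADD -> [75]
6. DUP -> [75, 75]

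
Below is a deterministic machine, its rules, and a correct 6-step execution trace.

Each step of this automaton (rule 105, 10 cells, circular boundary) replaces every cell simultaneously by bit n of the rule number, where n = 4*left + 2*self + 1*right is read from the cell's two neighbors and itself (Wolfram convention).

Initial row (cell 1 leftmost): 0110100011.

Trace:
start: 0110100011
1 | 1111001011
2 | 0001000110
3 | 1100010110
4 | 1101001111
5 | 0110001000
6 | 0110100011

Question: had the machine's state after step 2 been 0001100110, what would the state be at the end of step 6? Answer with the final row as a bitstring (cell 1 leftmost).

state after step 2 := 0001100110
3 | 1101100110
4 | 1111100111
5 | 0000100100
6 | 1110000001

1110000001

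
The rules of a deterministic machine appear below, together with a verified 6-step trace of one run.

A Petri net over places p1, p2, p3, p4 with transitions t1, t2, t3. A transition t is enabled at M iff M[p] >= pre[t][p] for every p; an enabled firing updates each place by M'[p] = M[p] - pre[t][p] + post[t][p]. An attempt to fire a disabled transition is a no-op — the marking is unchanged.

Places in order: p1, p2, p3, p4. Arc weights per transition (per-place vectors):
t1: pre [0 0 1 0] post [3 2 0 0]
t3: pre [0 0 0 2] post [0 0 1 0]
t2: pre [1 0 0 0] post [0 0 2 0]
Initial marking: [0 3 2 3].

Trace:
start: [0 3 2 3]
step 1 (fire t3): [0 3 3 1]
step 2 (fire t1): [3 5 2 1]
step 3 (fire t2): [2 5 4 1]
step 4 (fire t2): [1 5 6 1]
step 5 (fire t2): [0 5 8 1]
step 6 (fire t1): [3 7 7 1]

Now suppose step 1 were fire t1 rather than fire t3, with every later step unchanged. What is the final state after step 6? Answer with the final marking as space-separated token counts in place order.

(re-executing from step 1 with the substitution; state before step 1: [0 3 2 3])
step 1 (fire t1): [3 5 1 3]
step 2 (fire t1): [6 7 0 3]
step 3 (fire t2): [5 7 2 3]
step 4 (fire t2): [4 7 4 3]
step 5 (fire t2): [3 7 6 3]
step 6 (fire t1): [6 9 5 3]

6 9 5 3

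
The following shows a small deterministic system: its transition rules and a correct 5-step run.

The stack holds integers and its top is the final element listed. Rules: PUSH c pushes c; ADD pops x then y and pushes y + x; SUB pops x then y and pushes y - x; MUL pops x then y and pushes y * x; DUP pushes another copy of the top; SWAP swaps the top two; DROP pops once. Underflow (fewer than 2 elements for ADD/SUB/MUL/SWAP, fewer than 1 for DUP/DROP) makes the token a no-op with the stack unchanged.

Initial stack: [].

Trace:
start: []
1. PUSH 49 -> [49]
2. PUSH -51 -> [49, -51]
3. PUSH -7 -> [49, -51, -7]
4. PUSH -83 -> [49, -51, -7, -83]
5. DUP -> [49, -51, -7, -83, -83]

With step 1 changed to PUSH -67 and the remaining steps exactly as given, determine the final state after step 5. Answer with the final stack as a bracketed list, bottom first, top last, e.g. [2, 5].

[-67, -51, -7, -83, -83]

(re-executing from step 1 with the substitution; state before step 1: [])
1. PUSH -67 -> [-67]
2. PUSH -51 -> [-67, -51]
3. PUSH -7 -> [-67, -51, -7]
4. PUSH -83 -> [-67, -51, -7, -83]
5. DUP -> [-67, -51, -7, -83, -83]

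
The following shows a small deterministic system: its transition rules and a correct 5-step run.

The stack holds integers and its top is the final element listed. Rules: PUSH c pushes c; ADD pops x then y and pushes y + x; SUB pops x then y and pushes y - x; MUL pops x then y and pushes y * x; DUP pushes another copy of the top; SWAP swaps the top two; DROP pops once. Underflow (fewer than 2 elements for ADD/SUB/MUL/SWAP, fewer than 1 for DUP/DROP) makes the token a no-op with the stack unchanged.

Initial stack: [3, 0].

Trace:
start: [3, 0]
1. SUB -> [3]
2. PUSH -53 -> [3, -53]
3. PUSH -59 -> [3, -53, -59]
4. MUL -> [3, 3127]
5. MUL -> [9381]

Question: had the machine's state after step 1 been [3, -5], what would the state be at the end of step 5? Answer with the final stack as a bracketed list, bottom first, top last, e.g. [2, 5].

[3, -15635]

state after step 1 := [3, -5]
2. PUSH -53 -> [3, -5, -53]
3. PUSH -59 -> [3, -5, -53, -59]
4. MUL -> [3, -5, 3127]
5. MUL -> [3, -15635]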